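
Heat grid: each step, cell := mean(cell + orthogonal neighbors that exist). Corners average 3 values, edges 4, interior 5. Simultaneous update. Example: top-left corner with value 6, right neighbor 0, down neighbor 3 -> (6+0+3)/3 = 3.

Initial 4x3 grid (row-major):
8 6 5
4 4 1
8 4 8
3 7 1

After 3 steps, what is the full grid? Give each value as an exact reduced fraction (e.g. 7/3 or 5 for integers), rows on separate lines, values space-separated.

Answer: 1913/360 4993/960 1087/240
529/96 189/40 113/24
2413/480 3071/600 3137/720
1907/360 13499/2880 10367/2160

Derivation:
After step 1:
  6 23/4 4
  6 19/5 9/2
  19/4 31/5 7/2
  6 15/4 16/3
After step 2:
  71/12 391/80 19/4
  411/80 21/4 79/20
  459/80 22/5 293/60
  29/6 1277/240 151/36
After step 3:
  1913/360 4993/960 1087/240
  529/96 189/40 113/24
  2413/480 3071/600 3137/720
  1907/360 13499/2880 10367/2160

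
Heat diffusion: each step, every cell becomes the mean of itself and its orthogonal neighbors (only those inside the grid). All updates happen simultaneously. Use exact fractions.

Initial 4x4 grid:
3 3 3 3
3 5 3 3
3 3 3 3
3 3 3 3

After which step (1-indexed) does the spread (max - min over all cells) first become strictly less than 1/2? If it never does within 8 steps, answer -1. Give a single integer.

Step 1: max=7/2, min=3, spread=1/2
Step 2: max=86/25, min=3, spread=11/25
  -> spread < 1/2 first at step 2
Step 3: max=3967/1200, min=3, spread=367/1200
Step 4: max=17771/5400, min=913/300, spread=1337/5400
Step 5: max=527669/162000, min=27469/9000, spread=33227/162000
Step 6: max=15794327/4860000, min=166049/54000, spread=849917/4860000
Step 7: max=471114347/145800000, min=2498533/810000, spread=21378407/145800000
Step 8: max=14088462371/4374000000, min=752688343/243000000, spread=540072197/4374000000

Answer: 2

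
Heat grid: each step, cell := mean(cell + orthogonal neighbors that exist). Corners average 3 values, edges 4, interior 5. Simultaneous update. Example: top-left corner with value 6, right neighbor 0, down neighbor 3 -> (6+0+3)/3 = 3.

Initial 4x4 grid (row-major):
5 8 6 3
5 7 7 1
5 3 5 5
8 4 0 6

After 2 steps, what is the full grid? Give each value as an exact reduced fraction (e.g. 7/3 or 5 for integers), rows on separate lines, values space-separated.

After step 1:
  6 13/2 6 10/3
  11/2 6 26/5 4
  21/4 24/5 4 17/4
  17/3 15/4 15/4 11/3
After step 2:
  6 49/8 631/120 40/9
  91/16 28/5 126/25 1007/240
  1273/240 119/25 22/5 191/48
  44/9 539/120 91/24 35/9

Answer: 6 49/8 631/120 40/9
91/16 28/5 126/25 1007/240
1273/240 119/25 22/5 191/48
44/9 539/120 91/24 35/9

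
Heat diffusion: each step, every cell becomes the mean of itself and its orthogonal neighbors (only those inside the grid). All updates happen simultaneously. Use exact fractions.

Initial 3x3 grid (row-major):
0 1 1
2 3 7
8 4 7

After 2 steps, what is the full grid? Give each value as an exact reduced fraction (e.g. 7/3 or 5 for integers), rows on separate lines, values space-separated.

Answer: 11/6 173/80 35/12
739/240 179/50 169/40
161/36 587/120 16/3

Derivation:
After step 1:
  1 5/4 3
  13/4 17/5 9/2
  14/3 11/2 6
After step 2:
  11/6 173/80 35/12
  739/240 179/50 169/40
  161/36 587/120 16/3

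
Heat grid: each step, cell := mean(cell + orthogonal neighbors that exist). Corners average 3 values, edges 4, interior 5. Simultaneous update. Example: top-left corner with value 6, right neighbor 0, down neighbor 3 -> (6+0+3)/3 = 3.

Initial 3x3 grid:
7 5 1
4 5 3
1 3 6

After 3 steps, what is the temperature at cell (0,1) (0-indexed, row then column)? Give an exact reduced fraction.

Step 1: cell (0,1) = 9/2
Step 2: cell (0,1) = 101/24
Step 3: cell (0,1) = 6013/1440
Full grid after step 3:
  1867/432 6013/1440 559/144
  1309/320 1569/400 3677/960
  101/27 10831/2880 89/24

Answer: 6013/1440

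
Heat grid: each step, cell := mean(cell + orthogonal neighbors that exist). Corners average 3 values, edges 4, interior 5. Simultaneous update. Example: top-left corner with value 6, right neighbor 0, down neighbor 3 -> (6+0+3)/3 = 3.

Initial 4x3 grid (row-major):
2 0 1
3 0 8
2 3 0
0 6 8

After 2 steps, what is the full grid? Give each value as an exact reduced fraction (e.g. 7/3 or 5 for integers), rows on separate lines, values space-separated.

Answer: 25/18 493/240 2
493/240 39/20 16/5
517/240 16/5 52/15
107/36 827/240 41/9

Derivation:
After step 1:
  5/3 3/4 3
  7/4 14/5 9/4
  2 11/5 19/4
  8/3 17/4 14/3
After step 2:
  25/18 493/240 2
  493/240 39/20 16/5
  517/240 16/5 52/15
  107/36 827/240 41/9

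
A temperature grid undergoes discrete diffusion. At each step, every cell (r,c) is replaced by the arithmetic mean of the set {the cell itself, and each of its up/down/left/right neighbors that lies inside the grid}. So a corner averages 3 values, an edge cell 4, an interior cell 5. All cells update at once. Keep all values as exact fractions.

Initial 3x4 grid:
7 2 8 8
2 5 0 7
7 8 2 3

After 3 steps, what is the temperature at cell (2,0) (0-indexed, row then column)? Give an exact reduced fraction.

Step 1: cell (2,0) = 17/3
Step 2: cell (2,0) = 197/36
Step 3: cell (2,0) = 649/135
Full grid after step 3:
  9769/2160 17459/3600 8707/1800 5837/1080
  70501/14400 6611/1500 28519/6000 33523/7200
  649/135 34243/7200 10001/2400 3203/720

Answer: 649/135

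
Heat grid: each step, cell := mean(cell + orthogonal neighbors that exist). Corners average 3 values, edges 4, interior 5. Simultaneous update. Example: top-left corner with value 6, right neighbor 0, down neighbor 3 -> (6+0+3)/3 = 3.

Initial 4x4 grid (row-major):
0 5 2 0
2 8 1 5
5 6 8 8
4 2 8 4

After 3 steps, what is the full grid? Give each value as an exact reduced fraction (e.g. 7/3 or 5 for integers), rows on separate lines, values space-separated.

Answer: 7259/2160 5083/1440 23639/7200 3619/1080
2849/720 24737/6000 13099/3000 29999/7200
15737/3600 14819/3000 31819/6000 39103/7200
4919/1080 9121/1800 10207/1800 12697/2160

Derivation:
After step 1:
  7/3 15/4 2 7/3
  15/4 22/5 24/5 7/2
  17/4 29/5 31/5 25/4
  11/3 5 11/2 20/3
After step 2:
  59/18 749/240 773/240 47/18
  221/60 9/2 209/50 1013/240
  131/30 513/100 571/100 1357/240
  155/36 599/120 701/120 221/36
After step 3:
  7259/2160 5083/1440 23639/7200 3619/1080
  2849/720 24737/6000 13099/3000 29999/7200
  15737/3600 14819/3000 31819/6000 39103/7200
  4919/1080 9121/1800 10207/1800 12697/2160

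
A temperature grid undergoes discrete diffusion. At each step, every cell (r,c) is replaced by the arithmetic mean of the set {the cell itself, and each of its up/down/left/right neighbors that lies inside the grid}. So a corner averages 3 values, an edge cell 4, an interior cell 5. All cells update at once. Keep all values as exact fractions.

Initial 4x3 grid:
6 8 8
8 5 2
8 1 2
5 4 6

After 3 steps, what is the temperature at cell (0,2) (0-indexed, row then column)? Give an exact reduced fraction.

Step 1: cell (0,2) = 6
Step 2: cell (0,2) = 17/3
Step 3: cell (0,2) = 1307/240
Full grid after step 3:
  3467/540 86911/14400 1307/240
  42893/7200 3943/750 5753/1200
  37513/7200 27799/6000 2399/600
  2153/432 15539/3600 47/12

Answer: 1307/240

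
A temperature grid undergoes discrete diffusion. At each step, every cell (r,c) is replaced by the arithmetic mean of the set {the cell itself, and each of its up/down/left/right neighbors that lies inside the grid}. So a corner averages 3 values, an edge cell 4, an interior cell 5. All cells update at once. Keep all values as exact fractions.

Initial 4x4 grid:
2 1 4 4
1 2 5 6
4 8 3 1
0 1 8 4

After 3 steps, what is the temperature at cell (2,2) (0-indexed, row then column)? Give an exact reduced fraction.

Answer: 4921/1200

Derivation:
Step 1: cell (2,2) = 5
Step 2: cell (2,2) = 201/50
Step 3: cell (2,2) = 4921/1200
Full grid after step 3:
  5129/2160 4057/1440 25669/7200 1685/432
  1853/720 19391/6000 4499/1200 14657/3600
  2197/720 20509/6000 4921/1200 14593/3600
  6571/2160 5303/1440 28331/7200 1807/432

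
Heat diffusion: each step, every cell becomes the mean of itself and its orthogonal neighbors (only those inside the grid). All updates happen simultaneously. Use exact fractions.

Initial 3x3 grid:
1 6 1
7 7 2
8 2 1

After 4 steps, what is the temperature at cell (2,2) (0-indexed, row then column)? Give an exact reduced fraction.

Answer: 473351/129600

Derivation:
Step 1: cell (2,2) = 5/3
Step 2: cell (2,2) = 107/36
Step 3: cell (2,2) = 7333/2160
Step 4: cell (2,2) = 473351/129600
Full grid after step 4:
  294163/64800 3523717/864000 78221/21600
  4019717/864000 496193/120000 3100717/864000
  603551/129600 1796671/432000 473351/129600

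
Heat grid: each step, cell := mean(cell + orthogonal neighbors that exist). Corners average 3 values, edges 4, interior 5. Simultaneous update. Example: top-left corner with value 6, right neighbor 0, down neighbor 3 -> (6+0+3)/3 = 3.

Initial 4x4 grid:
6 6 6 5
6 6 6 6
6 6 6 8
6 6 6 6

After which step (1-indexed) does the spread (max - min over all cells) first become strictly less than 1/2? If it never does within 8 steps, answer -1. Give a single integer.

Step 1: max=20/3, min=17/3, spread=1
Step 2: max=1549/240, min=281/48, spread=3/5
Step 3: max=13759/2160, min=42769/7200, spread=9283/21600
  -> spread < 1/2 first at step 3
Step 4: max=407389/64800, min=1289563/216000, spread=205201/648000
Step 5: max=12153367/1944000, min=12922303/2160000, spread=5232943/19440000
Step 6: max=362346433/58320000, min=38813701/6480000, spread=3255781/14580000
Step 7: max=10827864679/1749600000, min=46659659/7776000, spread=82360351/437400000
Step 8: max=323704411489/52488000000, min=2336341483/388800000, spread=2074577821/13122000000

Answer: 3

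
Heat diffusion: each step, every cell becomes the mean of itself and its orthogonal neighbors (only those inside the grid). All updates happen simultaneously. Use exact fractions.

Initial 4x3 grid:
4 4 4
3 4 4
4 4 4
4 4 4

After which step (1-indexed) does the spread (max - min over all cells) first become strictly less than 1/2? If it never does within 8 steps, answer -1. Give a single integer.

Step 1: max=4, min=11/3, spread=1/3
  -> spread < 1/2 first at step 1
Step 2: max=4, min=449/120, spread=31/120
Step 3: max=4, min=4109/1080, spread=211/1080
Step 4: max=7153/1800, min=415103/108000, spread=14077/108000
Step 5: max=428317/108000, min=3747593/972000, spread=5363/48600
Step 6: max=237131/60000, min=112899191/29160000, spread=93859/1166400
Step 7: max=383463533/97200000, min=6788125519/1749600000, spread=4568723/69984000
Step 8: max=11482381111/2916000000, min=408123564371/104976000000, spread=8387449/167961600

Answer: 1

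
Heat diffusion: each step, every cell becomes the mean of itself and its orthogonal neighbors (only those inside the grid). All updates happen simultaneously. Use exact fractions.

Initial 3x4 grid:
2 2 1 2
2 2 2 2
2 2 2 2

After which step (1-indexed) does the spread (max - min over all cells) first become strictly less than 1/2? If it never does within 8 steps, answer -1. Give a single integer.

Answer: 1

Derivation:
Step 1: max=2, min=5/3, spread=1/3
  -> spread < 1/2 first at step 1
Step 2: max=2, min=209/120, spread=31/120
Step 3: max=2, min=1949/1080, spread=211/1080
Step 4: max=3553/1800, min=199103/108000, spread=14077/108000
Step 5: max=212317/108000, min=1803593/972000, spread=5363/48600
Step 6: max=117131/60000, min=54579191/29160000, spread=93859/1166400
Step 7: max=189063533/97200000, min=3288925519/1749600000, spread=4568723/69984000
Step 8: max=5650381111/2916000000, min=198171564371/104976000000, spread=8387449/167961600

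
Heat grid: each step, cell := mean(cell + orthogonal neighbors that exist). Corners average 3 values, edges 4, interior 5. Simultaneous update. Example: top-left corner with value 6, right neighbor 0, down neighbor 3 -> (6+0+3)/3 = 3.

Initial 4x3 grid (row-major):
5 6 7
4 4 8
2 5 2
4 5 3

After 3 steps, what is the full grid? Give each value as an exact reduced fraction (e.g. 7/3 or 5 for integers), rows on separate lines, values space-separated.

After step 1:
  5 11/2 7
  15/4 27/5 21/4
  15/4 18/5 9/2
  11/3 17/4 10/3
After step 2:
  19/4 229/40 71/12
  179/40 47/10 443/80
  443/120 43/10 1001/240
  35/9 297/80 145/36
After step 3:
  299/60 2531/480 4123/720
  1057/240 1979/400 813/160
  184/45 823/200 6493/1440
  8131/2160 3823/960 536/135

Answer: 299/60 2531/480 4123/720
1057/240 1979/400 813/160
184/45 823/200 6493/1440
8131/2160 3823/960 536/135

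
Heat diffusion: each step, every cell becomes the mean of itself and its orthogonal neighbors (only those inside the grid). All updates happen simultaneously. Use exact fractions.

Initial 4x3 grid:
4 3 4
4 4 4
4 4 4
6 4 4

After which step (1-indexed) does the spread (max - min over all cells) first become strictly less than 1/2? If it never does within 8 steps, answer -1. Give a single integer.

Answer: 4

Derivation:
Step 1: max=14/3, min=11/3, spread=1
Step 2: max=41/9, min=893/240, spread=601/720
Step 3: max=473/108, min=8203/2160, spread=419/720
Step 4: max=279133/64800, min=496961/129600, spread=4087/8640
  -> spread < 1/2 first at step 4
Step 5: max=16506737/3888000, min=30058819/7776000, spread=65659/172800
Step 6: max=980881303/233280000, min=1817259881/466560000, spread=1926703/6220800
Step 7: max=58399222277/13996800000, min=109756227979/27993600000, spread=93896221/373248000
Step 8: max=3483428349943/839808000000, min=6621353601761/1679616000000, spread=61422773/298598400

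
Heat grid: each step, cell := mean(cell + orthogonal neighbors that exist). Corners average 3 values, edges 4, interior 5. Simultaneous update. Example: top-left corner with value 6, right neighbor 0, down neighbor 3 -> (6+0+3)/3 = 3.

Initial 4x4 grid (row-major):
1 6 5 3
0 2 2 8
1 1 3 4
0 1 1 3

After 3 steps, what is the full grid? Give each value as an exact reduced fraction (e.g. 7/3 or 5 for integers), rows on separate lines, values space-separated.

After step 1:
  7/3 7/2 4 16/3
  1 11/5 4 17/4
  1/2 8/5 11/5 9/2
  2/3 3/4 2 8/3
After step 2:
  41/18 361/120 101/24 163/36
  181/120 123/50 333/100 217/48
  113/120 29/20 143/50 817/240
  23/36 301/240 457/240 55/18
After step 3:
  1223/540 10759/3600 13567/3600 1909/432
  6469/3600 3527/1500 4171/1200 28409/7200
  817/720 10759/6000 7769/3000 24913/7200
  2041/2160 1889/1440 16333/7200 3011/1080

Answer: 1223/540 10759/3600 13567/3600 1909/432
6469/3600 3527/1500 4171/1200 28409/7200
817/720 10759/6000 7769/3000 24913/7200
2041/2160 1889/1440 16333/7200 3011/1080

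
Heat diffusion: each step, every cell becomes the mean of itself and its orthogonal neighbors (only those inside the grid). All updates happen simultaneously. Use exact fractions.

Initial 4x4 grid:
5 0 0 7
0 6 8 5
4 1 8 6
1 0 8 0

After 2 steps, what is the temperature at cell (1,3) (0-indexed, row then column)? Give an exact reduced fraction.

Step 1: cell (1,3) = 13/2
Step 2: cell (1,3) = 413/80
Full grid after step 2:
  49/18 67/24 159/40 19/4
  119/48 187/50 497/100 413/80
  643/240 17/5 483/100 1327/240
  17/9 359/120 521/120 161/36

Answer: 413/80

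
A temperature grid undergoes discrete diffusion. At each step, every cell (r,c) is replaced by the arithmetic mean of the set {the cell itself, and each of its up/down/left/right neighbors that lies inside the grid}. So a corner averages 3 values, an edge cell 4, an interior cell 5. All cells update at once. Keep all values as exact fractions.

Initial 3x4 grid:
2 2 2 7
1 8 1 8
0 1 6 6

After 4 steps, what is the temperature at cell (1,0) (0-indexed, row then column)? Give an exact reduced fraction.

Answer: 2221253/864000

Derivation:
Step 1: cell (1,0) = 11/4
Step 2: cell (1,0) = 461/240
Step 3: cell (1,0) = 37687/14400
Step 4: cell (1,0) = 2221253/864000
Full grid after step 4:
  359417/129600 169363/54000 111599/27000 296071/64800
  2221253/864000 1194457/360000 91327/22500 2101069/432000
  356267/129600 685327/216000 923167/216000 153773/32400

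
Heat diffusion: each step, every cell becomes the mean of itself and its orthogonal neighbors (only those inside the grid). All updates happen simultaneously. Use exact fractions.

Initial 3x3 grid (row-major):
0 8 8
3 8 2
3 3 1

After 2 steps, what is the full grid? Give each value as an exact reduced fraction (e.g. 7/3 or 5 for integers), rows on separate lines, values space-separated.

Answer: 79/18 307/60 67/12
449/120 114/25 351/80
41/12 271/80 7/2

Derivation:
After step 1:
  11/3 6 6
  7/2 24/5 19/4
  3 15/4 2
After step 2:
  79/18 307/60 67/12
  449/120 114/25 351/80
  41/12 271/80 7/2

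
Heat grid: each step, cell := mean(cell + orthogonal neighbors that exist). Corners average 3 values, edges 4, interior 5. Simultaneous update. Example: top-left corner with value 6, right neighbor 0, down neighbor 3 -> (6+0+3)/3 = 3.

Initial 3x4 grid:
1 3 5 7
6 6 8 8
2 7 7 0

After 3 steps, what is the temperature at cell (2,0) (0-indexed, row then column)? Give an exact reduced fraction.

Step 1: cell (2,0) = 5
Step 2: cell (2,0) = 19/4
Step 3: cell (2,0) = 709/144
Full grid after step 3:
  1849/432 17299/3600 20219/3600 12853/2160
  64951/14400 31019/6000 34339/6000 84551/14400
  709/144 2111/400 6773/1200 4121/720

Answer: 709/144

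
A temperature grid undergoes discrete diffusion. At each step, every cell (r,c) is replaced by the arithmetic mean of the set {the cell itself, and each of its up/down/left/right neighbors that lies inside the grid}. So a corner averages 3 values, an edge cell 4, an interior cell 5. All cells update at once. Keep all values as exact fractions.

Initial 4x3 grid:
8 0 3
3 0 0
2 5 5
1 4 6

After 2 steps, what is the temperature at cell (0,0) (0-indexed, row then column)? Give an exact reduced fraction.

Step 1: cell (0,0) = 11/3
Step 2: cell (0,0) = 29/9
Full grid after step 2:
  29/9 541/240 23/12
  169/60 64/25 43/20
  173/60 311/100 71/20
  109/36 109/30 13/3

Answer: 29/9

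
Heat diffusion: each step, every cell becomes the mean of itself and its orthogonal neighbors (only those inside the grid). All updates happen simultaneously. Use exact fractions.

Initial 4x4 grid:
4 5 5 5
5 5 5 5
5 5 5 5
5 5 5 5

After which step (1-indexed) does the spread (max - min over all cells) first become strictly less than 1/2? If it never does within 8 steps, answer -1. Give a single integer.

Answer: 1

Derivation:
Step 1: max=5, min=14/3, spread=1/3
  -> spread < 1/2 first at step 1
Step 2: max=5, min=85/18, spread=5/18
Step 3: max=5, min=1039/216, spread=41/216
Step 4: max=5, min=31357/6480, spread=1043/6480
Step 5: max=5, min=946447/194400, spread=25553/194400
Step 6: max=89921/18000, min=28488541/5832000, spread=645863/5832000
Step 7: max=599029/120000, min=857158309/174960000, spread=16225973/174960000
Step 8: max=269299/54000, min=25766522017/5248800000, spread=409340783/5248800000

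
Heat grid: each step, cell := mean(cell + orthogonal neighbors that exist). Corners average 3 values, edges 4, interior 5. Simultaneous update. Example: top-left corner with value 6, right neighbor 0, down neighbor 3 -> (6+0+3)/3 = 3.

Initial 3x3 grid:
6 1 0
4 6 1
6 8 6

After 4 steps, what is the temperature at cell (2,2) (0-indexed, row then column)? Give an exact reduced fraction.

Answer: 2585/576

Derivation:
Step 1: cell (2,2) = 5
Step 2: cell (2,2) = 59/12
Step 3: cell (2,2) = 649/144
Step 4: cell (2,2) = 2585/576
Full grid after step 4:
  21221/5184 124583/34560 8707/2592
  79259/17280 30893/7200 131863/34560
  139/27 9241/1920 2585/576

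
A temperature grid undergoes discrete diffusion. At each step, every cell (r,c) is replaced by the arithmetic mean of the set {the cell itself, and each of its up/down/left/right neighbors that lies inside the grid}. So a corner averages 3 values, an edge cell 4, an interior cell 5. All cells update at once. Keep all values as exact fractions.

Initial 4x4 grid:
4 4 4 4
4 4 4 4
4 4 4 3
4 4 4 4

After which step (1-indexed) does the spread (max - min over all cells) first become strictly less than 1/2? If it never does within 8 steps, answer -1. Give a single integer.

Answer: 1

Derivation:
Step 1: max=4, min=11/3, spread=1/3
  -> spread < 1/2 first at step 1
Step 2: max=4, min=449/120, spread=31/120
Step 3: max=4, min=4109/1080, spread=211/1080
Step 4: max=4, min=415157/108000, spread=16843/108000
Step 5: max=35921/9000, min=3749357/972000, spread=130111/972000
Step 6: max=2152841/540000, min=112997633/29160000, spread=3255781/29160000
Step 7: max=2148893/540000, min=3398846309/874800000, spread=82360351/874800000
Step 8: max=386293559/97200000, min=102224683109/26244000000, spread=2074577821/26244000000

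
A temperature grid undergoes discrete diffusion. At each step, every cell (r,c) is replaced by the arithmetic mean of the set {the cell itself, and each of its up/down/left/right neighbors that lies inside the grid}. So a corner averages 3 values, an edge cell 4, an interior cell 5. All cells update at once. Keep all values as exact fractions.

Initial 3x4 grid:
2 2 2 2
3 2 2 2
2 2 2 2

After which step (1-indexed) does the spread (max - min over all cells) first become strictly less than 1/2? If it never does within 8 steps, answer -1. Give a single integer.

Answer: 1

Derivation:
Step 1: max=7/3, min=2, spread=1/3
  -> spread < 1/2 first at step 1
Step 2: max=547/240, min=2, spread=67/240
Step 3: max=4757/2160, min=2, spread=437/2160
Step 4: max=1885531/864000, min=2009/1000, spread=29951/172800
Step 5: max=16767821/7776000, min=6829/3375, spread=206761/1555200
Step 6: max=6676995571/3110400000, min=10965671/5400000, spread=14430763/124416000
Step 7: max=398355741689/186624000000, min=881652727/432000000, spread=139854109/1492992000
Step 8: max=23817351890251/11197440000000, min=79611228977/38880000000, spread=7114543559/89579520000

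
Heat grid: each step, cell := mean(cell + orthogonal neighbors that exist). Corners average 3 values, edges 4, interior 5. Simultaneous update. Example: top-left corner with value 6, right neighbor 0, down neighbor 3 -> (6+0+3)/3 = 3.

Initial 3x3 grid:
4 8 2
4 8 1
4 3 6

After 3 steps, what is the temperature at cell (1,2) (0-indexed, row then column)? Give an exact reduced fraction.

Answer: 7089/1600

Derivation:
Step 1: cell (1,2) = 17/4
Step 2: cell (1,2) = 321/80
Step 3: cell (1,2) = 7089/1600
Full grid after step 3:
  5329/1080 3907/800 9583/2160
  5873/1200 569/125 7089/1600
  9793/2160 21767/4800 4519/1080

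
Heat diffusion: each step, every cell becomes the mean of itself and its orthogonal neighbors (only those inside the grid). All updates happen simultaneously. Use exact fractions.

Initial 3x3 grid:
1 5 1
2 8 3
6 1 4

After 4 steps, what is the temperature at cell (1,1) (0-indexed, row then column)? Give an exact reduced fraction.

Answer: 1335499/360000

Derivation:
Step 1: cell (1,1) = 19/5
Step 2: cell (1,1) = 411/100
Step 3: cell (1,1) = 21317/6000
Step 4: cell (1,1) = 1335499/360000
Full grid after step 4:
  117089/32400 3032377/864000 51709/14400
  3114127/864000 1335499/360000 192547/54000
  2543/675 3165877/864000 482081/129600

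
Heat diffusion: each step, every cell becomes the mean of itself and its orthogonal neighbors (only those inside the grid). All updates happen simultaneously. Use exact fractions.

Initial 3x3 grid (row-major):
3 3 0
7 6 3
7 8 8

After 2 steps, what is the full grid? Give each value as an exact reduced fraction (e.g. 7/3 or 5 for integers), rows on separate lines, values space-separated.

Answer: 157/36 221/60 37/12
1369/240 513/100 1079/240
61/9 1579/240 107/18

Derivation:
After step 1:
  13/3 3 2
  23/4 27/5 17/4
  22/3 29/4 19/3
After step 2:
  157/36 221/60 37/12
  1369/240 513/100 1079/240
  61/9 1579/240 107/18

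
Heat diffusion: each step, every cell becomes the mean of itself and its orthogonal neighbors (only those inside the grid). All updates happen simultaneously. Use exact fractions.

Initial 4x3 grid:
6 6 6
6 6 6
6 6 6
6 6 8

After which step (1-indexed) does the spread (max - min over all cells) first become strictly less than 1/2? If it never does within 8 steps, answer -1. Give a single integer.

Answer: 3

Derivation:
Step 1: max=20/3, min=6, spread=2/3
Step 2: max=59/9, min=6, spread=5/9
Step 3: max=689/108, min=6, spread=41/108
  -> spread < 1/2 first at step 3
Step 4: max=81977/12960, min=6, spread=4217/12960
Step 5: max=4874749/777600, min=21679/3600, spread=38417/155520
Step 6: max=291136211/46656000, min=434597/72000, spread=1903471/9331200
Step 7: max=17397149089/2799360000, min=13075759/2160000, spread=18038617/111974400
Step 8: max=1041037782851/167961600000, min=1179326759/194400000, spread=883978523/6718464000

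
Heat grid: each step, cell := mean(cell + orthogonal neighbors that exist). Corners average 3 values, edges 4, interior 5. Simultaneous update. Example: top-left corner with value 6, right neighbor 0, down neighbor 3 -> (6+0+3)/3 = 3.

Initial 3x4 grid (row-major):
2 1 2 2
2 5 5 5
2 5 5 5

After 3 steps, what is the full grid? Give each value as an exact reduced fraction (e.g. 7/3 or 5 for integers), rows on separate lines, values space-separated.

After step 1:
  5/3 5/2 5/2 3
  11/4 18/5 22/5 17/4
  3 17/4 5 5
After step 2:
  83/36 77/30 31/10 13/4
  661/240 7/2 79/20 333/80
  10/3 317/80 373/80 19/4
After step 3:
  5491/2160 413/144 193/60 841/240
  8563/2880 251/75 31/8 1289/320
  67/20 371/96 693/160 181/40

Answer: 5491/2160 413/144 193/60 841/240
8563/2880 251/75 31/8 1289/320
67/20 371/96 693/160 181/40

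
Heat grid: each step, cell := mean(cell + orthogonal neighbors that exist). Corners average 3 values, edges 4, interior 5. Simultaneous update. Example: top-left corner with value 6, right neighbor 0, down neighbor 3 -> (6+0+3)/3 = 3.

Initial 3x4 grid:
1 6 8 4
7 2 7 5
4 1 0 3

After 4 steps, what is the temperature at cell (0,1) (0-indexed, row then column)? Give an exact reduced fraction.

Answer: 97651/21600

Derivation:
Step 1: cell (0,1) = 17/4
Step 2: cell (0,1) = 593/120
Step 3: cell (0,1) = 1613/360
Step 4: cell (0,1) = 97651/21600
Full grid after step 4:
  54791/12960 97651/21600 100879/21600 125593/25920
  342379/86400 28453/7200 61351/14400 741757/172800
  15167/4320 12971/3600 19501/5400 99733/25920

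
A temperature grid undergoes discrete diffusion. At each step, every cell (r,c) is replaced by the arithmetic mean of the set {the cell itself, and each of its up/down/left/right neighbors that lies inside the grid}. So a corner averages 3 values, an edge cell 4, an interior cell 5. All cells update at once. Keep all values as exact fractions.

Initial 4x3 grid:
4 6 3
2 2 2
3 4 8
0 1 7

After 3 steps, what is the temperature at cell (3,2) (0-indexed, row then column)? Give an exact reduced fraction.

Step 1: cell (3,2) = 16/3
Step 2: cell (3,2) = 163/36
Step 3: cell (3,2) = 2219/540
Full grid after step 3:
  2449/720 51431/14400 8167/2160
  3733/1200 21049/6000 1753/450
  10069/3600 2573/750 7397/1800
  1439/540 12149/3600 2219/540

Answer: 2219/540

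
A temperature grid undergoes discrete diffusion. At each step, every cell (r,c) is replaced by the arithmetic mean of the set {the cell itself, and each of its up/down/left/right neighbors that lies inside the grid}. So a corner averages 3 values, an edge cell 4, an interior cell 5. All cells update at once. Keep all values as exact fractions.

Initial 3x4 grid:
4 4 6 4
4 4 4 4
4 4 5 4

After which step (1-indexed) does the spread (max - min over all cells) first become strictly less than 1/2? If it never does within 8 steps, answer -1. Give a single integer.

Step 1: max=14/3, min=4, spread=2/3
Step 2: max=137/30, min=4, spread=17/30
Step 3: max=601/135, min=293/72, spread=413/1080
  -> spread < 1/2 first at step 3
Step 4: max=17731/4050, min=12391/3000, spread=20063/81000
Step 5: max=4250471/972000, min=1343647/324000, spread=21953/97200
Step 6: max=126648677/29160000, min=10150771/2430000, spread=193577/1166400
Step 7: max=7578473443/1749600000, min=1221746953/291600000, spread=9919669/69984000
Step 8: max=453106244387/104976000000, min=9196935469/2187000000, spread=18645347/167961600

Answer: 3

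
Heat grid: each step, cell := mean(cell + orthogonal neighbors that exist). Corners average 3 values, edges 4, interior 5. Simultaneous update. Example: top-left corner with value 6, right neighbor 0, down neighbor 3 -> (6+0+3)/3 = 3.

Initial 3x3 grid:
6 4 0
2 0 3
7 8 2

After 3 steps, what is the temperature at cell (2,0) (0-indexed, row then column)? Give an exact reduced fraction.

Step 1: cell (2,0) = 17/3
Step 2: cell (2,0) = 41/9
Step 3: cell (2,0) = 2371/540
Full grid after step 3:
  2563/720 20759/7200 5699/2160
  54743/14400 21041/6000 40193/14400
  2371/540 18331/4800 3787/1080

Answer: 2371/540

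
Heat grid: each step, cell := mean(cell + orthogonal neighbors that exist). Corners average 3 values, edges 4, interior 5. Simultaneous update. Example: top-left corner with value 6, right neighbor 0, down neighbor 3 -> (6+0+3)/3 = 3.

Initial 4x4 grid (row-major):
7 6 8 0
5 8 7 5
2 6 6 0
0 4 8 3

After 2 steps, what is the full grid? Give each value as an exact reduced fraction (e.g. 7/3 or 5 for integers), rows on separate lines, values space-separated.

Answer: 25/4 249/40 709/120 151/36
423/80 623/100 537/100 529/120
319/80 99/20 523/100 467/120
13/4 339/80 1129/240 149/36

Derivation:
After step 1:
  6 29/4 21/4 13/3
  11/2 32/5 34/5 3
  13/4 26/5 27/5 7/2
  2 9/2 21/4 11/3
After step 2:
  25/4 249/40 709/120 151/36
  423/80 623/100 537/100 529/120
  319/80 99/20 523/100 467/120
  13/4 339/80 1129/240 149/36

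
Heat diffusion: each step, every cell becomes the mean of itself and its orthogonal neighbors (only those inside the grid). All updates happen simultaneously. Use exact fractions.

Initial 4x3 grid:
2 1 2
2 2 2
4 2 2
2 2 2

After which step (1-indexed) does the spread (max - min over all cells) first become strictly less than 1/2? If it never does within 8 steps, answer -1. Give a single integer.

Answer: 4

Derivation:
Step 1: max=8/3, min=5/3, spread=1
Step 2: max=151/60, min=413/240, spread=191/240
Step 3: max=1291/540, min=3883/2160, spread=427/720
Step 4: max=37153/16200, min=244529/129600, spread=1171/2880
  -> spread < 1/2 first at step 4
Step 5: max=1101031/486000, min=14866531/7776000, spread=183331/518400
Step 6: max=64771649/29160000, min=911930009/466560000, spread=331777/1244160
Step 7: max=1922816783/874800000, min=55342596331/27993600000, spread=9166727/41472000
Step 8: max=228244800719/104976000000, min=3359659364129/1679616000000, spread=779353193/4478976000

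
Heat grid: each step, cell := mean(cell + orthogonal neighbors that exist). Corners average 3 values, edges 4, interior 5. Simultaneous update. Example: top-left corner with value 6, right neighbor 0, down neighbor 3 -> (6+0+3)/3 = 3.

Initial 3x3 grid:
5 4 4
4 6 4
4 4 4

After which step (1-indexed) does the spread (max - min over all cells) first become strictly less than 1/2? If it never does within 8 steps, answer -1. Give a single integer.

Step 1: max=19/4, min=4, spread=3/4
Step 2: max=83/18, min=169/40, spread=139/360
  -> spread < 1/2 first at step 2
Step 3: max=64723/14400, min=767/180, spread=1121/4800
Step 4: max=290309/64800, min=624301/144000, spread=187471/1296000
Step 5: max=17235223/3888000, min=2811683/648000, spread=2921/31104
Step 6: max=1033682381/233280000, min=169716751/38880000, spread=24611/373248
Step 7: max=61800340207/13996800000, min=10192072847/2332800000, spread=207329/4478976
Step 8: max=3704460139829/839808000000, min=612861494659/139968000000, spread=1746635/53747712

Answer: 2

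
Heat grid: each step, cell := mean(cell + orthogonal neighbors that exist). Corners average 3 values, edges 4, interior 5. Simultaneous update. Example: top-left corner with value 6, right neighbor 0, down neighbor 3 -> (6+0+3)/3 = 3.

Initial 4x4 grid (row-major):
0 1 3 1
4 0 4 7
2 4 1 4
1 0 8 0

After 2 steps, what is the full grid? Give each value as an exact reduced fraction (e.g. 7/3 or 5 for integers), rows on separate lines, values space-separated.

Answer: 25/18 451/240 119/48 119/36
511/240 19/10 321/100 41/12
133/80 71/25 277/100 19/5
7/3 79/40 137/40 37/12

Derivation:
After step 1:
  5/3 1 9/4 11/3
  3/2 13/5 3 4
  11/4 7/5 21/5 3
  1 13/4 9/4 4
After step 2:
  25/18 451/240 119/48 119/36
  511/240 19/10 321/100 41/12
  133/80 71/25 277/100 19/5
  7/3 79/40 137/40 37/12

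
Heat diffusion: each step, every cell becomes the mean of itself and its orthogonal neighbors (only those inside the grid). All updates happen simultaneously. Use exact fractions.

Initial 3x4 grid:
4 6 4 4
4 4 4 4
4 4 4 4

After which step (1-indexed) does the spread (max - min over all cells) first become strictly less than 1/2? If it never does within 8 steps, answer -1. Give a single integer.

Step 1: max=14/3, min=4, spread=2/3
Step 2: max=271/60, min=4, spread=31/60
Step 3: max=2371/540, min=4, spread=211/540
  -> spread < 1/2 first at step 3
Step 4: max=232897/54000, min=3647/900, spread=14077/54000
Step 5: max=2084407/486000, min=219683/54000, spread=5363/24300
Step 6: max=62060809/14580000, min=122869/30000, spread=93859/583200
Step 7: max=3709474481/874800000, min=199736467/48600000, spread=4568723/34992000
Step 8: max=221732435629/52488000000, min=6013618889/1458000000, spread=8387449/83980800

Answer: 3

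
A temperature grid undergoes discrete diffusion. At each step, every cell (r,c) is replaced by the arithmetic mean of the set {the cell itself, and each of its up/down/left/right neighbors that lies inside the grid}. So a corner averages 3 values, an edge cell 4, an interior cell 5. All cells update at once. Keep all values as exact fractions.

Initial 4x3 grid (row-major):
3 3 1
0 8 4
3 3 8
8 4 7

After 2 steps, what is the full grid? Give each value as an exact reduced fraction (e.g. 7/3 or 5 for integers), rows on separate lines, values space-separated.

After step 1:
  2 15/4 8/3
  7/2 18/5 21/4
  7/2 26/5 11/2
  5 11/2 19/3
After step 2:
  37/12 721/240 35/9
  63/20 213/50 1021/240
  43/10 233/50 1337/240
  14/3 661/120 52/9

Answer: 37/12 721/240 35/9
63/20 213/50 1021/240
43/10 233/50 1337/240
14/3 661/120 52/9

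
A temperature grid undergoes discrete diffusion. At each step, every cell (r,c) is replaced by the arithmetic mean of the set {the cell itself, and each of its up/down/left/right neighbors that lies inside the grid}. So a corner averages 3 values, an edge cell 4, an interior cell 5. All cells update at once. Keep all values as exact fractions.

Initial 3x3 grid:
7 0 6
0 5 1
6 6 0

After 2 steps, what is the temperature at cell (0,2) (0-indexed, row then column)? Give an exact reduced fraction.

Answer: 59/18

Derivation:
Step 1: cell (0,2) = 7/3
Step 2: cell (0,2) = 59/18
Full grid after step 2:
  34/9 347/120 59/18
  397/120 373/100 151/60
  17/4 779/240 115/36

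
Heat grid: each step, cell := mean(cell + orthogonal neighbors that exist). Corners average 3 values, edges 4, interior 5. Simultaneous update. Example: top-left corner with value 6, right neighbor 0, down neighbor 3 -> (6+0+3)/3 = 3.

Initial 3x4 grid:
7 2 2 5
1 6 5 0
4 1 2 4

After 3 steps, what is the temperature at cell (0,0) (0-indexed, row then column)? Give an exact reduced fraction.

Step 1: cell (0,0) = 10/3
Step 2: cell (0,0) = 145/36
Step 3: cell (0,0) = 1549/432
Full grid after step 3:
  1549/432 5191/1440 4717/1440 1309/432
  5071/1440 1961/600 1871/600 4267/1440
  445/144 499/160 1399/480 401/144

Answer: 1549/432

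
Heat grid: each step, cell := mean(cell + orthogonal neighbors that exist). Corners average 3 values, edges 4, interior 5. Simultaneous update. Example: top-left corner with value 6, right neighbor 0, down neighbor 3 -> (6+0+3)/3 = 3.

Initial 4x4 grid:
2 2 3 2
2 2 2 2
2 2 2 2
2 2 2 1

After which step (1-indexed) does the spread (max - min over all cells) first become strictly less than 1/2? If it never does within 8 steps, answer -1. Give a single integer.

Step 1: max=7/3, min=5/3, spread=2/3
Step 2: max=271/120, min=31/18, spread=193/360
Step 3: max=4697/2160, min=391/216, spread=787/2160
  -> spread < 1/2 first at step 3
Step 4: max=231403/108000, min=60161/32400, spread=92599/324000
Step 5: max=6841747/3240000, min=1838987/972000, spread=2135371/9720000
Step 6: max=12723571/6075000, min=55930007/29160000, spread=25715669/145800000
Step 7: max=6061893151/2916000000, min=338917141/174960000, spread=1239822403/8748000000
Step 8: max=90444223589/43740000000, min=51233878511/26244000000, spread=3790819553/32805000000

Answer: 3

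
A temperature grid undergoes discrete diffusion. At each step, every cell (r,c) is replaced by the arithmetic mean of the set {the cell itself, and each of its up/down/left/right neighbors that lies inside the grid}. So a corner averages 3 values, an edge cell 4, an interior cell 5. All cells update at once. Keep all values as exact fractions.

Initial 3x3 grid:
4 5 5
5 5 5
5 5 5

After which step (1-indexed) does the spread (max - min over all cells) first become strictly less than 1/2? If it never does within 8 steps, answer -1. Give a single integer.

Step 1: max=5, min=14/3, spread=1/3
  -> spread < 1/2 first at step 1
Step 2: max=5, min=85/18, spread=5/18
Step 3: max=5, min=1039/216, spread=41/216
Step 4: max=1789/360, min=62669/12960, spread=347/2592
Step 5: max=17843/3600, min=3781063/777600, spread=2921/31104
Step 6: max=2134517/432000, min=227451461/46656000, spread=24611/373248
Step 7: max=47943259/9720000, min=13678077967/2799360000, spread=207329/4478976
Step 8: max=2553198401/518400000, min=821778047549/167961600000, spread=1746635/53747712

Answer: 1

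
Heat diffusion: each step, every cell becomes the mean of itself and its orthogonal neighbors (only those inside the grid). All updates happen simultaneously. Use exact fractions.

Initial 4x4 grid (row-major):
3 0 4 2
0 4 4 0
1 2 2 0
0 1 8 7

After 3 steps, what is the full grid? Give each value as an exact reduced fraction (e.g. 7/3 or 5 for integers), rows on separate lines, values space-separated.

After step 1:
  1 11/4 5/2 2
  2 2 14/5 3/2
  3/4 2 16/5 9/4
  2/3 11/4 9/2 5
After step 2:
  23/12 33/16 201/80 2
  23/16 231/100 12/5 171/80
  65/48 107/50 59/20 239/80
  25/18 119/48 309/80 47/12
After step 3:
  65/36 5281/2400 359/160 133/60
  4211/2400 207/100 1231/500 381/160
  11377/7200 337/150 717/250 1439/480
  47/27 17767/7200 317/96 323/90

Answer: 65/36 5281/2400 359/160 133/60
4211/2400 207/100 1231/500 381/160
11377/7200 337/150 717/250 1439/480
47/27 17767/7200 317/96 323/90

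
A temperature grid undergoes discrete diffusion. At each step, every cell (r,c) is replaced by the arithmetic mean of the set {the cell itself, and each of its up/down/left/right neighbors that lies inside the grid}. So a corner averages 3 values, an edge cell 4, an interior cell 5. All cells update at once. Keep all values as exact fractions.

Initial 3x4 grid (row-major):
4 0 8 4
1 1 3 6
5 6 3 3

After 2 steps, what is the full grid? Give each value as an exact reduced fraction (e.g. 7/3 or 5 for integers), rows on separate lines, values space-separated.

After step 1:
  5/3 13/4 15/4 6
  11/4 11/5 21/5 4
  4 15/4 15/4 4
After step 2:
  23/9 163/60 43/10 55/12
  637/240 323/100 179/50 91/20
  7/2 137/40 157/40 47/12

Answer: 23/9 163/60 43/10 55/12
637/240 323/100 179/50 91/20
7/2 137/40 157/40 47/12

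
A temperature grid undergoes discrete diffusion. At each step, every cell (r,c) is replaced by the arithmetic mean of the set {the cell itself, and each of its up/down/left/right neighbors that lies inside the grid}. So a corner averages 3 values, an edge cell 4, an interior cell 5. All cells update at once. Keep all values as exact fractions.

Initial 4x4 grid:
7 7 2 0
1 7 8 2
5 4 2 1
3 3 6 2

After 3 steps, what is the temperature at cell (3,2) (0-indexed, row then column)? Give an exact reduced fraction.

Step 1: cell (3,2) = 13/4
Step 2: cell (3,2) = 289/80
Step 3: cell (3,2) = 8147/2400
Full grid after step 3:
  1201/240 5743/1200 14329/3600 3301/1080
  11311/2400 9217/2000 11389/3000 5567/1800
  29773/7200 12269/3000 7371/2000 581/200
  4121/1080 27433/7200 8147/2400 2209/720

Answer: 8147/2400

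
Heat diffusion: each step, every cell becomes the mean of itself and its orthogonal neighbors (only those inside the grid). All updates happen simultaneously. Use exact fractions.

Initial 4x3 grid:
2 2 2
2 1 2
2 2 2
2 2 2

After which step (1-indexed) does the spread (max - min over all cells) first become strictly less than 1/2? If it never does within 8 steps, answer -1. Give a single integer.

Answer: 1

Derivation:
Step 1: max=2, min=7/4, spread=1/4
  -> spread < 1/2 first at step 1
Step 2: max=2, min=177/100, spread=23/100
Step 3: max=787/400, min=8789/4800, spread=131/960
Step 4: max=14009/7200, min=79849/43200, spread=841/8640
Step 5: max=2786627/1440000, min=32017949/17280000, spread=56863/691200
Step 6: max=24930457/12960000, min=289505659/155520000, spread=386393/6220800
Step 7: max=9947641187/5184000000, min=116022276869/62208000000, spread=26795339/497664000
Step 8: max=594993850333/311040000000, min=6981144285871/3732480000000, spread=254051069/5971968000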